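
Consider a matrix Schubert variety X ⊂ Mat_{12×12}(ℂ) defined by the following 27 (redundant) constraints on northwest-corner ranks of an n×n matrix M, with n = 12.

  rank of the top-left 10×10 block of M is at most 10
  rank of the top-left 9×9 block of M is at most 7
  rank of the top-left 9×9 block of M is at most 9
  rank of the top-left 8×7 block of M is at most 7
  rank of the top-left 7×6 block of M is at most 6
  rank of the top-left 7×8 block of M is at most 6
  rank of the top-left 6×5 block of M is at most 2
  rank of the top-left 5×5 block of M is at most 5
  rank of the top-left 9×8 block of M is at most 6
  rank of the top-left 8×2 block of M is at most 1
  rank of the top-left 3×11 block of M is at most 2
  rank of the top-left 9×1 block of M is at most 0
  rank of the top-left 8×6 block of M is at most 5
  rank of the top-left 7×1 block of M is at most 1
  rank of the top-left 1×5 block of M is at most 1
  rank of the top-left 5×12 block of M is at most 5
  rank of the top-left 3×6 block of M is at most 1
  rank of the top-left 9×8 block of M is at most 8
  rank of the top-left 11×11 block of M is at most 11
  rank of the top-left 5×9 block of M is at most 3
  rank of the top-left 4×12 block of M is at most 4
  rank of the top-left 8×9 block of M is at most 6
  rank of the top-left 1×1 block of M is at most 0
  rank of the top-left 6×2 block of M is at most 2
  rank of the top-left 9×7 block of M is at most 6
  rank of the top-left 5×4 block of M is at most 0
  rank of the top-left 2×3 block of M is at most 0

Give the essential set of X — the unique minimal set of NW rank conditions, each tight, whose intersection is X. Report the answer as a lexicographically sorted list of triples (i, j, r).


Computing R[i][j] = min implied NW-rank bound (n=12, 27 conditions):

  R[1]: 0  0  0  0  1  1  1  1  1  1  1  1
  R[2]: 0  0  0  0  1  1  2  2  2  2  2  2
  R[3]: 0  0  0  0  1  1  2  2  2  2  2  3
  R[4]: 0  0  0  0  1  2  3  3  3  3  3  4
  R[5]: 0  0  0  0  1  2  3  3  3  4  4  5
  R[6]: 0  1  1  1  2  3  4  4  4  5  5  6
  R[7]: 0  1  2  2  3  4  5  5  5  6  6  7
  R[8]: 0  1  2  3  4  5  6  6  6  7  7  8
  R[9]: 0  1  2  3  4  5  6  6  7  8  8  9
  R[10]: 1  2  3  4  5  6  7  7  8  9  9  10
  R[11]: 1  2  3  4  5  6  7  8  9  10  10  11
  R[12]: 1  2  3  4  5  6  7  8  9  10  11  12

giving w = (5, 7, 12, 6, 10, 2, 3, 4, 9, 1, 8, 11) via Δ²R.

D(w) has 33 cells with 6 SE-corners; essential set:

[(3, 6, 1), (3, 11, 2), (5, 4, 0), (5, 9, 3), (9, 1, 0), (9, 8, 6)]


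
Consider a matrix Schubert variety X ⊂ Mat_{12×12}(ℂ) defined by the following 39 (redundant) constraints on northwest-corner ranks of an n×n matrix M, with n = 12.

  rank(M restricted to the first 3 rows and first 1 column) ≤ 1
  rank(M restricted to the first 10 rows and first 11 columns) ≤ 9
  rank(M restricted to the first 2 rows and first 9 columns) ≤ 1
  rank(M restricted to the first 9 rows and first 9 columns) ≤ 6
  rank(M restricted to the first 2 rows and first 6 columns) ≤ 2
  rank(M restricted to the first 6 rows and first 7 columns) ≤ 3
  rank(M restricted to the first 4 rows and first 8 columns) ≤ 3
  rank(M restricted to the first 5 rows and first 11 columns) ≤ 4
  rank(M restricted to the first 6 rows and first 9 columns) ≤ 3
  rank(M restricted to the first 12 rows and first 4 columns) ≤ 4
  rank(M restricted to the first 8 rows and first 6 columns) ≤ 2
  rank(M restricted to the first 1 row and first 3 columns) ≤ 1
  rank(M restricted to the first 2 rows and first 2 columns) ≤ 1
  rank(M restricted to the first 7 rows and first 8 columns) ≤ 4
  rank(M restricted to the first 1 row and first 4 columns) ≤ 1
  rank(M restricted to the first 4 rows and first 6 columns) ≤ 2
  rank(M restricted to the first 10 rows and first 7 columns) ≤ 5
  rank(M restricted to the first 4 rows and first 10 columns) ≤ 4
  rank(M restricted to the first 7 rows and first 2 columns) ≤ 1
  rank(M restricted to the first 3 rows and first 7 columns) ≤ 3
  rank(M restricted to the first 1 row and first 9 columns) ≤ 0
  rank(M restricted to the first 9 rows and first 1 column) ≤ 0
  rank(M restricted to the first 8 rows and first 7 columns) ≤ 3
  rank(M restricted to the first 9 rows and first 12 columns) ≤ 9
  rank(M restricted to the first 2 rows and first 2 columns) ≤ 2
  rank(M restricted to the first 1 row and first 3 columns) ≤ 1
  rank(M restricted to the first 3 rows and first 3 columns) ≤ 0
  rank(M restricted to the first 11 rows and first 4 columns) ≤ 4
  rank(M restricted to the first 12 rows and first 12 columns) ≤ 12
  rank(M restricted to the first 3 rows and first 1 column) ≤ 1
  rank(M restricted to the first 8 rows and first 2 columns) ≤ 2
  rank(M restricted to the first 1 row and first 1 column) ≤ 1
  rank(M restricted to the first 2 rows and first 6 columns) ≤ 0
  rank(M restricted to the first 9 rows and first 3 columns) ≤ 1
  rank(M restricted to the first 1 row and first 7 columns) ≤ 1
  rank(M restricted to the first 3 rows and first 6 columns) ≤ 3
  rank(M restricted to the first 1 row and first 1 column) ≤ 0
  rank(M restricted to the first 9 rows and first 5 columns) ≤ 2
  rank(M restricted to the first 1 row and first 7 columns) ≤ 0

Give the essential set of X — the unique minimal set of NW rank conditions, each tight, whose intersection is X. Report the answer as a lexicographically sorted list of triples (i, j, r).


The tightest implied rank at each (i,j), from the 39 conditions:

  i=1: 0 0 0 0 0 0 0 0 0 1 1 1
  i=2: 0 0 0 0 0 0 1 1 1 2 2 2
  i=3: 0 0 0 1 1 1 2 2 2 3 3 3
  i=4: 0 1 1 2 2 2 3 3 3 4 4 4
  i=5: 0 1 1 2 2 2 3 3 3 4 4 5
  i=6: 0 1 1 2 2 2 3 3 3 4 5 6
  i=7: 0 1 1 2 2 2 3 4 4 5 6 7
  i=8: 0 1 1 2 2 2 3 4 5 6 7 8
  i=9: 0 1 1 2 2 3 4 5 6 7 8 9
  i=10: 1 2 2 3 3 4 5 6 7 8 9 10
  i=11: 1 2 3 4 4 5 6 7 8 9 10 11
  i=12: 1 2 3 4 5 6 7 8 9 10 11 12

giving w = (10, 7, 4, 2, 12, 11, 8, 9, 6, 1, 3, 5) via Δ²R.

Fulton essential set (9 of the 43 Rothe cells):

[(1, 9, 0), (2, 6, 0), (3, 3, 0), (5, 11, 4), (6, 9, 3), (8, 6, 2), (9, 1, 0), (9, 3, 1), (9, 5, 2)]


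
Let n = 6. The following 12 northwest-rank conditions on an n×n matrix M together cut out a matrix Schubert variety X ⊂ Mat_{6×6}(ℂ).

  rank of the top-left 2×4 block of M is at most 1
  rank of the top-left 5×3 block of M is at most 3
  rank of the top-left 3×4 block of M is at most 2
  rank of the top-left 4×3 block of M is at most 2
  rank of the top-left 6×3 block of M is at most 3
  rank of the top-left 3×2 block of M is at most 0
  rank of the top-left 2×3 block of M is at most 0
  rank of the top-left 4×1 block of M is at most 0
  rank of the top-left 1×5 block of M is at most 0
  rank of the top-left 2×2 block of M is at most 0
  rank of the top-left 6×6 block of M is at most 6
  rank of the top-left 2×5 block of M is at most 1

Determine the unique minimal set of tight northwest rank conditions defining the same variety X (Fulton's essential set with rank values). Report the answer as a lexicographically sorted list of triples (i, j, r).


Reconstructing r_w from the 12 given conditions:

  0  0  0  0  0  1
  0  0  0  1  1  2
  0  0  1  2  2  3
  0  1  2  3  3  4
  1  2  3  4  4  5
  1  2  3  4  5  6

reading off 1-entries of Δ²R: w = (6, 4, 3, 2, 1, 5).

Fulton essential set (4 of the 11 Rothe cells):

[(1, 5, 0), (2, 3, 0), (3, 2, 0), (4, 1, 0)]


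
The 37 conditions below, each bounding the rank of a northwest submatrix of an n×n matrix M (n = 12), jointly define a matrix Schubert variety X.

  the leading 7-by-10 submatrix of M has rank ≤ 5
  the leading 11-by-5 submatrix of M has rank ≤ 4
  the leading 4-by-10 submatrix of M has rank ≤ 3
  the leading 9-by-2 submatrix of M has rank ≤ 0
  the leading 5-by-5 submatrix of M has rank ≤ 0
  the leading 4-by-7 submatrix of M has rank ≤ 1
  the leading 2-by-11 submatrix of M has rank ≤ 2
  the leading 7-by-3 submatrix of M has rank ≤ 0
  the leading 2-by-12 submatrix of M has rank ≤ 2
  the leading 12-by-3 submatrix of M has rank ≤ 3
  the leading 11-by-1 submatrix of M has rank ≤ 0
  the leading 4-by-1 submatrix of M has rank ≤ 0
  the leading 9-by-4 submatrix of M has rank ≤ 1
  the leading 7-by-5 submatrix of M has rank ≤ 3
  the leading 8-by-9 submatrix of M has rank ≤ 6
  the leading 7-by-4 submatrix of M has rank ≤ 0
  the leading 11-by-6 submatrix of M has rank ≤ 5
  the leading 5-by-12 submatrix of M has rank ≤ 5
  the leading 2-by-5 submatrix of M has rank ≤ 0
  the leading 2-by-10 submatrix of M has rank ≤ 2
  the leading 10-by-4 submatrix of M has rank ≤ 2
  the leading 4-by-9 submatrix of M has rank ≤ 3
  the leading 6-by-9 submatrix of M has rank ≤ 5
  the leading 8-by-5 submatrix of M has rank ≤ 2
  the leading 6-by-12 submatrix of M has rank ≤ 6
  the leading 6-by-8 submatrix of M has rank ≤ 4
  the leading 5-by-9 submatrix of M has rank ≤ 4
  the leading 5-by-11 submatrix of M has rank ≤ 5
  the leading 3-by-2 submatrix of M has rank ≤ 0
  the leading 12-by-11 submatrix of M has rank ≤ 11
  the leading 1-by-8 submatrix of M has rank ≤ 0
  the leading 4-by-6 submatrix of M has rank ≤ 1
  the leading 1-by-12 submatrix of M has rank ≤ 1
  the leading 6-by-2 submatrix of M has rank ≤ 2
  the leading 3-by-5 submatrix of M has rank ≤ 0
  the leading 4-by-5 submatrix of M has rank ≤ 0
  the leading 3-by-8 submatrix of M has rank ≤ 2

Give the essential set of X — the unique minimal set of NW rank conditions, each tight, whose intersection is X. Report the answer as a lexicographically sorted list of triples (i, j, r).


Recovering R(i,j) via the rank-extension bound from the 37 conditions:

  i=1: 0, 0, 0, 0, 0, 0, 0, 0, 1, 1, 1, 1
  i=2: 0, 0, 0, 0, 0, 1, 1, 1, 2, 2, 2, 2
  i=3: 0, 0, 0, 0, 0, 1, 1, 2, 3, 3, 3, 3
  i=4: 0, 0, 0, 0, 0, 1, 1, 2, 3, 3, 4, 4
  i=5: 0, 0, 0, 0, 0, 1, 2, 3, 4, 4, 5, 5
  i=6: 0, 0, 0, 0, 1, 2, 3, 4, 5, 5, 6, 6
  i=7: 0, 0, 0, 0, 1, 2, 3, 4, 5, 5, 6, 7
  i=8: 0, 0, 1, 1, 2, 3, 4, 5, 6, 6, 7, 8
  i=9: 0, 0, 1, 1, 2, 3, 4, 5, 6, 7, 8, 9
  i=10: 0, 1, 2, 2, 3, 4, 5, 6, 7, 8, 9, 10
  i=11: 0, 1, 2, 3, 4, 5, 6, 7, 8, 9, 10, 11
  i=12: 1, 2, 3, 4, 5, 6, 7, 8, 9, 10, 11, 12

hence w(1..12) = (9, 6, 8, 11, 7, 5, 12, 3, 10, 2, 4, 1).

Fulton essential set (9 of the 47 Rothe cells):

[(1, 8, 0), (4, 7, 1), (4, 10, 3), (5, 5, 0), (7, 4, 0), (7, 10, 5), (9, 2, 0), (9, 4, 1), (11, 1, 0)]


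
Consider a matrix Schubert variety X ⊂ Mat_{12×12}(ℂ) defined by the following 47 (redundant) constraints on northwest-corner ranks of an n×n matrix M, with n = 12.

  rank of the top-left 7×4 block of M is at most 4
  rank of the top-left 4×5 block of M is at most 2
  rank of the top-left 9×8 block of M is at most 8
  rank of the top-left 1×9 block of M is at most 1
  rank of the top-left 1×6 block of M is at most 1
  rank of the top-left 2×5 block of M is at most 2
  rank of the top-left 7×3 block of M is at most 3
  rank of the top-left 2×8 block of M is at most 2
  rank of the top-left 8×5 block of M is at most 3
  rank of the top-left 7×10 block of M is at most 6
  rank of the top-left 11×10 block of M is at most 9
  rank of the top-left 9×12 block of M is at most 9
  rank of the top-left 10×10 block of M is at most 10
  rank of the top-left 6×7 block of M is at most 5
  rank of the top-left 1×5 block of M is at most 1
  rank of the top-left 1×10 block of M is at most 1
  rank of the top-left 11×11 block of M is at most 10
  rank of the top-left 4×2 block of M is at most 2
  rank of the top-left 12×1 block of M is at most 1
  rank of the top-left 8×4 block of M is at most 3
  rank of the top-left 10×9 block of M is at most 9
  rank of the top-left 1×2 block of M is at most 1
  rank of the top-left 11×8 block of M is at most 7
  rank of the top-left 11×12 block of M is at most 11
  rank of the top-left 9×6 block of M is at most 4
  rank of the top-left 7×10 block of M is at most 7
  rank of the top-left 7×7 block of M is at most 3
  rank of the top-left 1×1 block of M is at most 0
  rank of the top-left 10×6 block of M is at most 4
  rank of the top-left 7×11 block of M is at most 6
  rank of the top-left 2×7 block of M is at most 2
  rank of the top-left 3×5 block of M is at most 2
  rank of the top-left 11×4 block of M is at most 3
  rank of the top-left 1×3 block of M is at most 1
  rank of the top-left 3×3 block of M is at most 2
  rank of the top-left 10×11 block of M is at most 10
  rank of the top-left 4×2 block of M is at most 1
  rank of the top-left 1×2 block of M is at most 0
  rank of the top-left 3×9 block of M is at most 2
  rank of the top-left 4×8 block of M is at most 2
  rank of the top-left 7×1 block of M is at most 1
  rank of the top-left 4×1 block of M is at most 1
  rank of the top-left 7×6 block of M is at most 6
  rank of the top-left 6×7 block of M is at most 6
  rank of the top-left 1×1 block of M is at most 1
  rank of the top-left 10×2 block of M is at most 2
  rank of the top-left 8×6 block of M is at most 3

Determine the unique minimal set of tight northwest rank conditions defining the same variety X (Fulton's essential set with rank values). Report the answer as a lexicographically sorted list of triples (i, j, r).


The tightest implied rank at each (i,j), from the 47 conditions:

  i=1: 0 | 0 | 1 | 1 | 1 | 1 | 1 | 1 | 1 | 1 | 1 | 1
  i=2: 1 | 1 | 2 | 2 | 2 | 2 | 2 | 2 | 2 | 2 | 2 | 2
  i=3: 1 | 1 | 2 | 2 | 2 | 2 | 2 | 2 | 2 | 3 | 3 | 3
  i=4: 1 | 1 | 2 | 2 | 2 | 2 | 2 | 2 | 3 | 4 | 4 | 4
  i=5: 1 | 2 | 3 | 3 | 3 | 3 | 3 | 3 | 4 | 5 | 5 | 5
  i=6: 1 | 2 | 3 | 3 | 3 | 3 | 3 | 4 | 5 | 6 | 6 | 6
  i=7: 1 | 2 | 3 | 3 | 3 | 3 | 3 | 4 | 5 | 6 | 6 | 7
  i=8: 1 | 2 | 3 | 3 | 3 | 3 | 4 | 5 | 6 | 7 | 7 | 8
  i=9: 1 | 2 | 3 | 3 | 4 | 4 | 5 | 6 | 7 | 8 | 8 | 9
  i=10: 1 | 2 | 3 | 3 | 4 | 4 | 5 | 6 | 7 | 8 | 9 | 10
  i=11: 1 | 2 | 3 | 3 | 4 | 5 | 6 | 7 | 8 | 9 | 10 | 11
  i=12: 1 | 2 | 3 | 4 | 5 | 6 | 7 | 8 | 9 | 10 | 11 | 12

second differences of R give the permutation w = (3, 1, 10, 9, 2, 8, 12, 7, 5, 11, 6, 4).

ℓ(w)=31; the 9 essential cells (i,j,r):

[(1, 2, 0), (3, 9, 2), (4, 2, 1), (4, 8, 2), (7, 7, 3), (7, 11, 6), (8, 6, 3), (10, 6, 4), (11, 4, 3)]


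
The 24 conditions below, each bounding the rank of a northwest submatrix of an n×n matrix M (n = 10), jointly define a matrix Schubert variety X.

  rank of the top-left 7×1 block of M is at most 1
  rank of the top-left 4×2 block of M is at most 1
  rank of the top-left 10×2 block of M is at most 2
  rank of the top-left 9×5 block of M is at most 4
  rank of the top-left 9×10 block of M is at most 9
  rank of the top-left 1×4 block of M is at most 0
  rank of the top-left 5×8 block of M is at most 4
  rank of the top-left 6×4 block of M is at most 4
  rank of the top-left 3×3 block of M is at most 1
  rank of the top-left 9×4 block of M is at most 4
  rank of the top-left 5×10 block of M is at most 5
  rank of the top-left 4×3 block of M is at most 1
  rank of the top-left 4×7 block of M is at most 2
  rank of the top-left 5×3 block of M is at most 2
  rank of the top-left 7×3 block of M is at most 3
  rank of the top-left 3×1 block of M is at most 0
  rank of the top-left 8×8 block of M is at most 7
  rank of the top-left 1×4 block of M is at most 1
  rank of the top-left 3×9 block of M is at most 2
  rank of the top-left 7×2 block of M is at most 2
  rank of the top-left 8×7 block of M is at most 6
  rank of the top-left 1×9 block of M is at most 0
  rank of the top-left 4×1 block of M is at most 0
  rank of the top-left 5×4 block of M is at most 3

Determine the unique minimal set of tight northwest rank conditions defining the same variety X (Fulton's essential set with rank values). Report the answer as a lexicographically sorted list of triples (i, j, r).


Propagating the 24 rank bounds to every northwest block:

  i=1: 0 0 0 0 0 0 0 0 0 1
  i=2: 0 1 1 1 1 1 1 1 1 2
  i=3: 0 1 1 2 2 2 2 2 2 3
  i=4: 0 1 1 2 2 2 2 3 3 4
  i=5: 1 2 2 3 3 3 3 4 4 5
  i=6: 1 2 3 4 4 4 4 5 5 6
  i=7: 1 2 3 4 4 5 5 6 6 7
  i=8: 1 2 3 4 4 5 6 7 7 8
  i=9: 1 2 3 4 4 5 6 7 8 9
  i=10: 1 2 3 4 5 6 7 8 9 10

so w = (10, 2, 4, 8, 1, 3, 6, 7, 9, 5).

ℓ(w)=20; the 5 essential cells (i,j,r):

[(1, 9, 0), (4, 1, 0), (4, 3, 1), (4, 7, 2), (9, 5, 4)]


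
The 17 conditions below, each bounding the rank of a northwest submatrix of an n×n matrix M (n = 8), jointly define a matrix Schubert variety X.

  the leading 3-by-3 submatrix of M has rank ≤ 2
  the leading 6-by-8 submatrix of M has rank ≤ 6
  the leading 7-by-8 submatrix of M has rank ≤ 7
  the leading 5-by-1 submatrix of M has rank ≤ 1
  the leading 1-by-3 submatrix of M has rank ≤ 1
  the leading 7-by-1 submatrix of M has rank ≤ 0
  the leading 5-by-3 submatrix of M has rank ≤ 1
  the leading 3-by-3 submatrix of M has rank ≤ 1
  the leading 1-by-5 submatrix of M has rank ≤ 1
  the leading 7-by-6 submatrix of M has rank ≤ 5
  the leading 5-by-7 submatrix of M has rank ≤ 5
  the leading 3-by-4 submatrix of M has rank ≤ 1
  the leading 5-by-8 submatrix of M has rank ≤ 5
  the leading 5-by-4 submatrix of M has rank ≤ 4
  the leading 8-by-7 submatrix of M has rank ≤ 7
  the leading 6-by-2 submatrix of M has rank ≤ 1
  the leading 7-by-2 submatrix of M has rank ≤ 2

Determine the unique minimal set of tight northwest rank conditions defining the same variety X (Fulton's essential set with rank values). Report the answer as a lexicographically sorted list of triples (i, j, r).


Reconstructing r_w from the 17 given conditions:

  i=1: 0 1 1 1 1 1 1 1
  i=2: 0 1 1 1 2 2 2 2
  i=3: 0 1 1 1 2 3 3 3
  i=4: 0 1 1 2 3 4 4 4
  i=5: 0 1 1 2 3 4 5 5
  i=6: 0 1 2 3 4 5 6 6
  i=7: 0 1 2 3 4 5 6 7
  i=8: 1 2 3 4 5 6 7 8

second differences of R give the permutation w = (2, 5, 6, 4, 7, 3, 8, 1).

ℓ(w)=13; the 3 essential cells (i,j,r):

[(3, 4, 1), (5, 3, 1), (7, 1, 0)]


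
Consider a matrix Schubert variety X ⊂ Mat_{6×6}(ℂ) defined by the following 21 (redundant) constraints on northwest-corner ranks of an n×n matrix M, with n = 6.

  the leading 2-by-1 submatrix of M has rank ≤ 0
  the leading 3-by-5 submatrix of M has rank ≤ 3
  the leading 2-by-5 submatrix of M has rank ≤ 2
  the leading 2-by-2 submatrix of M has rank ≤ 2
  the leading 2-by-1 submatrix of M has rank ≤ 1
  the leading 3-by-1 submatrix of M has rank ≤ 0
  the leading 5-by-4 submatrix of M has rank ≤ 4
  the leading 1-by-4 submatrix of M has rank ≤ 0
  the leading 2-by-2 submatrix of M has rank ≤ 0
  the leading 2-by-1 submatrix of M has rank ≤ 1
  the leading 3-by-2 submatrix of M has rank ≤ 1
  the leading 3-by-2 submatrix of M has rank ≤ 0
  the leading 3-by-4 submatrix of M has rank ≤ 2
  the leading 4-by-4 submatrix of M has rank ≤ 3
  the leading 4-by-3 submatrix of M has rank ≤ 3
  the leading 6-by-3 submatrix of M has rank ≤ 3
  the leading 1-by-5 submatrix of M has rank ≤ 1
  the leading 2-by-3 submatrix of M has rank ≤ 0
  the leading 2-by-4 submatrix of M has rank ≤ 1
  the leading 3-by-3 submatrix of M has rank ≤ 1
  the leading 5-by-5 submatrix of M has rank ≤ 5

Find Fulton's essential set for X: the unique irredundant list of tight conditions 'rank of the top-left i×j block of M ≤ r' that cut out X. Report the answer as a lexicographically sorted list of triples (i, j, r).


Computing R[i][j] = min implied NW-rank bound (n=6, 21 conditions):

  row 1: 0 | 0 | 0 | 0 | 1 | 1
  row 2: 0 | 0 | 0 | 1 | 2 | 2
  row 3: 0 | 0 | 1 | 2 | 3 | 3
  row 4: 1 | 1 | 2 | 3 | 4 | 4
  row 5: 1 | 2 | 3 | 4 | 5 | 5
  row 6: 1 | 2 | 3 | 4 | 5 | 6

giving w = (5, 4, 3, 1, 2, 6) via Δ²R.

Fulton essential set (3 of the 9 Rothe cells):

[(1, 4, 0), (2, 3, 0), (3, 2, 0)]


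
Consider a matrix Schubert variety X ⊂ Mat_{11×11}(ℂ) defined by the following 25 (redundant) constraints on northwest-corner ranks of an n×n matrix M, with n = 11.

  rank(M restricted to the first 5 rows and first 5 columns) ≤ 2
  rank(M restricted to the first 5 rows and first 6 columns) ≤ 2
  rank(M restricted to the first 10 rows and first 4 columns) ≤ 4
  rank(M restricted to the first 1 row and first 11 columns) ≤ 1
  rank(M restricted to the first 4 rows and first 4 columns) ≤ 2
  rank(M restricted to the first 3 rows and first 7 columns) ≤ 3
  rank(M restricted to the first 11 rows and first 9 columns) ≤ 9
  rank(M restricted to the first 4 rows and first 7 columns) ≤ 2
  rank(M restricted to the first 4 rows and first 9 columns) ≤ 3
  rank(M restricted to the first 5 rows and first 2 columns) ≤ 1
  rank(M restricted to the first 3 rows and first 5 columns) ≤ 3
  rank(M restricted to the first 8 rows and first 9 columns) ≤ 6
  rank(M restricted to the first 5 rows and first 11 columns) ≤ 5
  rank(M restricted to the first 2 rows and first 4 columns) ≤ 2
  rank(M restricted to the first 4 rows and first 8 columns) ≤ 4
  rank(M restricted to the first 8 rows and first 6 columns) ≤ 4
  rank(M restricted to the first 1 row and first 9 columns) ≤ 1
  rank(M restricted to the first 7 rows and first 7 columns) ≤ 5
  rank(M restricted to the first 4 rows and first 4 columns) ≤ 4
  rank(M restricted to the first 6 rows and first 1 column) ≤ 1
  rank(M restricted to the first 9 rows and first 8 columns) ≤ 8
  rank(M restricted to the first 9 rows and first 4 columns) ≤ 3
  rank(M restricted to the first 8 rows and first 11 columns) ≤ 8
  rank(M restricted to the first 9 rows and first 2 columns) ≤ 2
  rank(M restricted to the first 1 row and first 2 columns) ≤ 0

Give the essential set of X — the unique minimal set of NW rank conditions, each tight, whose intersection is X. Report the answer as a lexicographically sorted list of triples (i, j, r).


The tightest implied rank at each (i,j), from the 25 conditions:

  0, 0, 1, 1, 1, 1, 1, 1, 1, 1, 1
  1, 1, 2, 2, 2, 2, 2, 2, 2, 2, 2
  1, 1, 2, 2, 2, 2, 2, 3, 3, 3, 3
  1, 1, 2, 2, 2, 2, 2, 3, 3, 4, 4
  1, 1, 2, 2, 2, 2, 3, 4, 4, 5, 5
  1, 2, 3, 3, 3, 3, 4, 5, 5, 6, 6
  1, 2, 3, 3, 4, 4, 5, 6, 6, 7, 7
  1, 2, 3, 3, 4, 4, 5, 6, 6, 7, 8
  1, 2, 3, 3, 4, 5, 6, 7, 7, 8, 9
  1, 2, 3, 4, 5, 6, 7, 8, 8, 9, 10
  1, 2, 3, 4, 5, 6, 7, 8, 9, 10, 11

reading off 1-entries of Δ²R: w = (3, 1, 8, 10, 7, 2, 5, 11, 6, 4, 9).

|D(w)|=22, |Ess(w)|=8:

[(1, 2, 0), (4, 7, 2), (4, 9, 3), (5, 2, 1), (5, 6, 2), (8, 6, 4), (8, 9, 6), (9, 4, 3)]


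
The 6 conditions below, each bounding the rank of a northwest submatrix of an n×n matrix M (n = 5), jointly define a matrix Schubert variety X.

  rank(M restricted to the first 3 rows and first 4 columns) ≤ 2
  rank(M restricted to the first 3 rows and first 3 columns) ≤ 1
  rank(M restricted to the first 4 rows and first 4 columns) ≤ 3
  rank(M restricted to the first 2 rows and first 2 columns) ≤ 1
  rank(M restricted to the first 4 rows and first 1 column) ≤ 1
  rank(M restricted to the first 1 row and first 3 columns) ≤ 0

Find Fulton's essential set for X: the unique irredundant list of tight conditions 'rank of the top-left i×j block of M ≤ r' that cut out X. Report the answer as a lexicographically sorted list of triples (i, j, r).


Propagating the 6 rank bounds to every northwest block:

  i=1: 0  0  0  1  1
  i=2: 1  1  1  2  2
  i=3: 1  1  1  2  3
  i=4: 1  2  2  3  4
  i=5: 1  2  3  4  5

so w = (4, 1, 5, 2, 3).

2 SE-corners of the 5-cell Rothe diagram give Ess(w):

[(1, 3, 0), (3, 3, 1)]


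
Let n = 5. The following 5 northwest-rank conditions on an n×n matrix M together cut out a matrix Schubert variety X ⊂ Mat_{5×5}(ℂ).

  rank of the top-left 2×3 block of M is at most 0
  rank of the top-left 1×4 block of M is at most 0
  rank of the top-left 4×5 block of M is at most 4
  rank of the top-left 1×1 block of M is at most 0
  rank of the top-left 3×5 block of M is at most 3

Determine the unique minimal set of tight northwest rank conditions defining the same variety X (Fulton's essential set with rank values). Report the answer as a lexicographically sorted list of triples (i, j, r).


Propagating the 5 rank bounds to every northwest block:

  R[1]: 0  0  0  0  1
  R[2]: 0  0  0  1  2
  R[3]: 1  1  1  2  3
  R[4]: 1  2  2  3  4
  R[5]: 1  2  3  4  5

second differences of R give the permutation w = (5, 4, 1, 2, 3).

2 SE-corners of the 7-cell Rothe diagram give Ess(w):

[(1, 4, 0), (2, 3, 0)]


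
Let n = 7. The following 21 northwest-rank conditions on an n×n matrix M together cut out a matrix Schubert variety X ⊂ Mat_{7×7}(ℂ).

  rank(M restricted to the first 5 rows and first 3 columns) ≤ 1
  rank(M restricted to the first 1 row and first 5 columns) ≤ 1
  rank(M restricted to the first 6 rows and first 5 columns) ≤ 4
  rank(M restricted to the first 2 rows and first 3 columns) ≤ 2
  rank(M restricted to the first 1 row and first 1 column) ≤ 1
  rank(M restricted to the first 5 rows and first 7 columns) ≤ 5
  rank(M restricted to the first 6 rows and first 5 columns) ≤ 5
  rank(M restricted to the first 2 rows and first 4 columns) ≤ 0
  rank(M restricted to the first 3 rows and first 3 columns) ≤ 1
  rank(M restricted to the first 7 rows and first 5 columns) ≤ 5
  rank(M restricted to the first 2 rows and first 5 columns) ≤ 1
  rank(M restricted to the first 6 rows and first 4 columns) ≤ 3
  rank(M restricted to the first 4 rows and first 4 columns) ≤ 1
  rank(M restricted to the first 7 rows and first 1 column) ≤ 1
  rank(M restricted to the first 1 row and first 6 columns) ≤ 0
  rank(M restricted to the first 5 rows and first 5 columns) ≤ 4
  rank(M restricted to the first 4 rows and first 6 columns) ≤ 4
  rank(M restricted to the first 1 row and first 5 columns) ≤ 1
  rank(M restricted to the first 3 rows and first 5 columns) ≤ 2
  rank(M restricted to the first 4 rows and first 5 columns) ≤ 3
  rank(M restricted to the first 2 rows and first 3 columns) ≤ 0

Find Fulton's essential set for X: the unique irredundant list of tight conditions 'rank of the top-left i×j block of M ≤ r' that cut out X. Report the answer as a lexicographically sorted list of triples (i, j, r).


Reconstructing r_w from the 21 given conditions:

  R[1]: 0, 0, 0, 0, 0, 0, 1
  R[2]: 0, 0, 0, 0, 1, 1, 2
  R[3]: 1, 1, 1, 1, 2, 2, 3
  R[4]: 1, 1, 1, 1, 2, 3, 4
  R[5]: 1, 1, 1, 2, 3, 4, 5
  R[6]: 1, 2, 2, 3, 4, 5, 6
  R[7]: 1, 2, 3, 4, 5, 6, 7

reading off 1-entries of Δ²R: w = (7, 5, 1, 6, 4, 2, 3).

Fulton essential set (4 of the 15 Rothe cells):

[(1, 6, 0), (2, 4, 0), (4, 4, 1), (5, 3, 1)]


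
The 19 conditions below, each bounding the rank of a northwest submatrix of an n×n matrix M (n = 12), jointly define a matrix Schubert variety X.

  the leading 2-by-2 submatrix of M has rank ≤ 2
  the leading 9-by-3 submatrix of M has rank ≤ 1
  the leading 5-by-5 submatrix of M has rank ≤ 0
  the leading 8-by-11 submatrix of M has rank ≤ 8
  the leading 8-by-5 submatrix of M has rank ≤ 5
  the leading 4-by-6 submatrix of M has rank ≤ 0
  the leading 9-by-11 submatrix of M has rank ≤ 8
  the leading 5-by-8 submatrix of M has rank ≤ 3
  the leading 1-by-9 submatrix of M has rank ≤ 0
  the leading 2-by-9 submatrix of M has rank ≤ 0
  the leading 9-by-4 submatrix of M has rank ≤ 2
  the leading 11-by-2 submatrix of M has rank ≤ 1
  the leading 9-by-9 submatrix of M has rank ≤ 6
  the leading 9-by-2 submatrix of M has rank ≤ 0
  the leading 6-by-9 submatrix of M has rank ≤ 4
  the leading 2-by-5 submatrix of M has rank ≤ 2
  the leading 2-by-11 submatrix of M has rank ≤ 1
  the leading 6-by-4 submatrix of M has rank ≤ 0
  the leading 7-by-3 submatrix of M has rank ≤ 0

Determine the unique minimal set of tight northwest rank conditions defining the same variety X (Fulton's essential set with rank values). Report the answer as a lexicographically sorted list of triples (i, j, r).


Propagating the 19 rank bounds to every northwest block:

  R[1]: 0, 0, 0, 0, 0, 0, 0, 0, 0, 1, 1, 1
  R[2]: 0, 0, 0, 0, 0, 0, 0, 0, 0, 1, 1, 2
  R[3]: 0, 0, 0, 0, 0, 0, 1, 1, 1, 2, 2, 3
  R[4]: 0, 0, 0, 0, 0, 0, 1, 2, 2, 3, 3, 4
  R[5]: 0, 0, 0, 0, 0, 1, 2, 3, 3, 4, 4, 5
  R[6]: 0, 0, 0, 0, 1, 2, 3, 4, 4, 5, 5, 6
  R[7]: 0, 0, 0, 1, 2, 3, 4, 5, 5, 6, 6, 7
  R[8]: 0, 0, 1, 2, 3, 4, 5, 6, 6, 7, 7, 8
  R[9]: 0, 0, 1, 2, 3, 4, 5, 6, 6, 7, 8, 9
  R[10]: 1, 1, 2, 3, 4, 5, 6, 7, 7, 8, 9, 10
  R[11]: 1, 1, 2, 3, 4, 5, 6, 7, 8, 9, 10, 11
  R[12]: 1, 2, 3, 4, 5, 6, 7, 8, 9, 10, 11, 12

hence w(1..12) = (10, 12, 7, 8, 6, 5, 4, 3, 11, 1, 9, 2).

D(w) has 49 cells with 9 SE-corners; essential set:

[(2, 9, 0), (2, 11, 1), (4, 6, 0), (5, 5, 0), (6, 4, 0), (7, 3, 0), (9, 2, 0), (9, 9, 6), (11, 2, 1)]


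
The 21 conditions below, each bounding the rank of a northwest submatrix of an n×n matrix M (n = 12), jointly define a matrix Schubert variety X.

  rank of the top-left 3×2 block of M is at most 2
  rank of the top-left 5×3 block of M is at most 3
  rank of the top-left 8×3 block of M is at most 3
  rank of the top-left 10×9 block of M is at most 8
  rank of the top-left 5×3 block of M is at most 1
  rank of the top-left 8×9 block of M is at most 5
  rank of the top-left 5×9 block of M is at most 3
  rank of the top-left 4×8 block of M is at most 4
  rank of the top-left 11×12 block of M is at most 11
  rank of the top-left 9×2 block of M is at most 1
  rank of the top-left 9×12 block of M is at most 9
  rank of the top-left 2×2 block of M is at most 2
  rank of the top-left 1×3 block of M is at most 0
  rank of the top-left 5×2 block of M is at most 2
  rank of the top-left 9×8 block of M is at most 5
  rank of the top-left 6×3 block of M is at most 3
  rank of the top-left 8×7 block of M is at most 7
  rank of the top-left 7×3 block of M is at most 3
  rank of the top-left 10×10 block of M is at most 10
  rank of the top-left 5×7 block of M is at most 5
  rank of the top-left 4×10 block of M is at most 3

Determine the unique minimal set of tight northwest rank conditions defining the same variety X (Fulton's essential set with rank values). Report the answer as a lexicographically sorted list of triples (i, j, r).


Propagating the 21 rank bounds to every northwest block:

  row 1: 0  0  0  1  1  1  1  1  1  1  1  1
  row 2: 1  1  1  2  2  2  2  2  2  2  2  2
  row 3: 1  1  1  2  3  3  3  3  3  3  3  3
  row 4: 1  1  1  2  3  3  3  3  3  3  4  4
  row 5: 1  1  1  2  3  3  3  3  3  4  5  5
  row 6: 1  1  2  3  4  4  4  4  4  5  6  6
  row 7: 1  1  2  3  4  5  5  5  5  6  7  7
  row 8: 1  1  2  3  4  5  5  5  5  6  7  8
  row 9: 1  1  2  3  4  5  5  5  6  7  8  9
  row 10: 1  2  3  4  5  6  6  6  7  8  9  10
  row 11: 1  2  3  4  5  6  7  7  8  9  10  11
  row 12: 1  2  3  4  5  6  7  8  9  10  11  12

hence w(1..12) = (4, 1, 5, 11, 10, 3, 6, 12, 9, 2, 7, 8).

ℓ(w)=27; the 7 essential cells (i,j,r):

[(1, 3, 0), (4, 10, 3), (5, 3, 1), (5, 9, 3), (8, 9, 5), (9, 2, 1), (9, 8, 5)]


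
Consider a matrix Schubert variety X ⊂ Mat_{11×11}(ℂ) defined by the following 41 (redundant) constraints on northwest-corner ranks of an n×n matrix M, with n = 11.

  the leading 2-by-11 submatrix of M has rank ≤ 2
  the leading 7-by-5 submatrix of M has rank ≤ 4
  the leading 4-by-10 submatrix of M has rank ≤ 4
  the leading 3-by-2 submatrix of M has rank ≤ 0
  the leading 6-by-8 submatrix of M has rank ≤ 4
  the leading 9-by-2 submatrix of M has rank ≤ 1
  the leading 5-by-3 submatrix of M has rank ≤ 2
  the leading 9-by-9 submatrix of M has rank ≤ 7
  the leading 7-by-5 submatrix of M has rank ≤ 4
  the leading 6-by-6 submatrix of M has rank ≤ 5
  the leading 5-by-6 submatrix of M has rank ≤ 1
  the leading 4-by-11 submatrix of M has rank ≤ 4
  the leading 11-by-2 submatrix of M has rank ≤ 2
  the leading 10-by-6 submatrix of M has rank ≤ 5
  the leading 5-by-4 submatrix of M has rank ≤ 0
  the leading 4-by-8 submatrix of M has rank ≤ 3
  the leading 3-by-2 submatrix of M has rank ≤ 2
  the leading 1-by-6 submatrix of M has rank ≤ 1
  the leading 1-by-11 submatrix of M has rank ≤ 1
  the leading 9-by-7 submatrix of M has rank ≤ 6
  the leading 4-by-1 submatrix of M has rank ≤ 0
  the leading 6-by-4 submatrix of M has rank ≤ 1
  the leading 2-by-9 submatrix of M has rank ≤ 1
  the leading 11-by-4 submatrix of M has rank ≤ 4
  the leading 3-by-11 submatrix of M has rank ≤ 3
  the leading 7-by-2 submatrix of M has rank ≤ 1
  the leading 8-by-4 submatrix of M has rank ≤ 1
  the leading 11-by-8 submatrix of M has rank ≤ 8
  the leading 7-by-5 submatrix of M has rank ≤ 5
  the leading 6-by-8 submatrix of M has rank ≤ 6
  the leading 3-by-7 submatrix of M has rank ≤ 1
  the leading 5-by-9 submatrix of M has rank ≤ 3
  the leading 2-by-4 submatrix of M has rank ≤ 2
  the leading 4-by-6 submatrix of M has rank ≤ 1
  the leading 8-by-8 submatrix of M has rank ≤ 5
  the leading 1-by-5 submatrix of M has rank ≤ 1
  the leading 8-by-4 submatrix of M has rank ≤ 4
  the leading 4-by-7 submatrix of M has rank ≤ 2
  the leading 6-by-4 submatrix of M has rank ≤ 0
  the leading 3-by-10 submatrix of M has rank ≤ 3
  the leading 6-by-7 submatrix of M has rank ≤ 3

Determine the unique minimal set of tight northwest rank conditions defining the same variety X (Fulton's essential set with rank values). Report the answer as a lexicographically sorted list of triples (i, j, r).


Rank table r_w(11×11) implied by the 41 constraints:

  0  0  0  0  1  1  1  1  1  1  1
  0  0  0  0  1  1  1  1  1  2  2
  0  0  0  0  1  1  1  2  2  3  3
  0  0  0  0  1  1  2  3  3  4  4
  0  0  0  0  1  1  2  3  3  4  5
  0  0  0  0  1  2  3  4  4  5  6
  1  1  1  1  2  3  4  5  5  6  7
  1  1  1  1  2  3  4  5  6  7  8
  1  1  2  2  3  4  5  6  7  8  9
  1  2  3  3  4  5  6  7  8  9  10
  1  2  3  4  5  6  7  8  9  10  11

second differences of R give the permutation w = (5, 10, 8, 7, 11, 6, 1, 9, 3, 2, 4).

7 SE-corners of the 37-cell Rothe diagram give Ess(w):

[(2, 9, 1), (3, 7, 1), (5, 6, 1), (5, 9, 3), (6, 4, 0), (8, 4, 1), (9, 2, 1)]


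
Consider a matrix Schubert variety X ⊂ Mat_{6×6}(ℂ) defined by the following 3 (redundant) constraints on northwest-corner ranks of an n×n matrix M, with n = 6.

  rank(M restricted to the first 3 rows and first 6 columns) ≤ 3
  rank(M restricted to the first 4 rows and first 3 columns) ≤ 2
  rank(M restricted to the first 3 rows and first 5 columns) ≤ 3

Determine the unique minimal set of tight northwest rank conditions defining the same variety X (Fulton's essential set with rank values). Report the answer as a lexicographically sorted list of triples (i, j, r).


Propagating the 3 rank bounds to every northwest block:

  i=1: 1, 1, 1, 1, 1, 1
  i=2: 1, 2, 2, 2, 2, 2
  i=3: 1, 2, 2, 3, 3, 3
  i=4: 1, 2, 2, 3, 4, 4
  i=5: 1, 2, 3, 4, 5, 5
  i=6: 1, 2, 3, 4, 5, 6

hence w(1..6) = (1, 2, 4, 5, 3, 6).

D(w) has 2 cells with 1 SE-corner; essential set:

[(4, 3, 2)]


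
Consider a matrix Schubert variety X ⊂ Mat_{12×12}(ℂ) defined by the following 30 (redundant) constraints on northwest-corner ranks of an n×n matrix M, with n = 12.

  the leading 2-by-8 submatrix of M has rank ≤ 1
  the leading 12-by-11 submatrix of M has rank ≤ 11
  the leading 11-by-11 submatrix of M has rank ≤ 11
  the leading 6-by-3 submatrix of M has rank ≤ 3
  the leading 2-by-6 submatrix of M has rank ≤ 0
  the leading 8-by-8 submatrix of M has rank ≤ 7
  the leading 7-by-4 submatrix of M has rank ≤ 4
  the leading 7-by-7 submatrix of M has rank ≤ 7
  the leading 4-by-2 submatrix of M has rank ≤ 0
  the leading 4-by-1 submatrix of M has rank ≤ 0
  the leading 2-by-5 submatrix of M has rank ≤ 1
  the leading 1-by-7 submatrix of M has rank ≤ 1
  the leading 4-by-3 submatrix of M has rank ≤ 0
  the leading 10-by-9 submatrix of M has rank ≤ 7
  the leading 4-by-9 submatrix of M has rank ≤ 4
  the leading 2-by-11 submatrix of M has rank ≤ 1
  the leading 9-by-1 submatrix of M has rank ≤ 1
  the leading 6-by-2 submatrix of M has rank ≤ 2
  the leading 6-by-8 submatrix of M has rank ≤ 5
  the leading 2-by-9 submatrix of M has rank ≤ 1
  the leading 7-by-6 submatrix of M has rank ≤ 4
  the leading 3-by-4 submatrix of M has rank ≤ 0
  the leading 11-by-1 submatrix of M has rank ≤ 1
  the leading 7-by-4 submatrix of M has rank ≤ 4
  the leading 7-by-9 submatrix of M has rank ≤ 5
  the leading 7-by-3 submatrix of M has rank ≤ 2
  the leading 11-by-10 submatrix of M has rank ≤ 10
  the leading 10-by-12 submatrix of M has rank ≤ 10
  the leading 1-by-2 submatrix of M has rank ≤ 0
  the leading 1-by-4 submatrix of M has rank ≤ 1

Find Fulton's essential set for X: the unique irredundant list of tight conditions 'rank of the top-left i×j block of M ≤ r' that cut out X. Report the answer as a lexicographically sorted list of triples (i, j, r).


Propagating the 30 rank bounds to every northwest block:

  row 1: 0, 0, 0, 0, 0, 0, 1, 1, 1, 1, 1, 1
  row 2: 0, 0, 0, 0, 0, 0, 1, 1, 1, 1, 1, 2
  row 3: 0, 0, 0, 0, 1, 1, 2, 2, 2, 2, 2, 3
  row 4: 0, 0, 0, 1, 2, 2, 3, 3, 3, 3, 3, 4
  row 5: 1, 1, 1, 2, 3, 3, 4, 4, 4, 4, 4, 5
  row 6: 1, 2, 2, 3, 4, 4, 5, 5, 5, 5, 5, 6
  row 7: 1, 2, 2, 3, 4, 4, 5, 5, 5, 6, 6, 7
  row 8: 1, 2, 3, 4, 5, 5, 6, 6, 6, 7, 7, 8
  row 9: 1, 2, 3, 4, 5, 6, 7, 7, 7, 8, 8, 9
  row 10: 1, 2, 3, 4, 5, 6, 7, 7, 7, 8, 9, 10
  row 11: 1, 2, 3, 4, 5, 6, 7, 8, 8, 9, 10, 11
  row 12: 1, 2, 3, 4, 5, 6, 7, 8, 9, 10, 11, 12

hence w(1..12) = (7, 12, 5, 4, 1, 2, 10, 3, 6, 11, 8, 9).

ℓ(w)=29; the 8 essential cells (i,j,r):

[(2, 6, 0), (2, 11, 1), (3, 4, 0), (4, 3, 0), (7, 3, 2), (7, 6, 4), (7, 9, 5), (10, 9, 7)]


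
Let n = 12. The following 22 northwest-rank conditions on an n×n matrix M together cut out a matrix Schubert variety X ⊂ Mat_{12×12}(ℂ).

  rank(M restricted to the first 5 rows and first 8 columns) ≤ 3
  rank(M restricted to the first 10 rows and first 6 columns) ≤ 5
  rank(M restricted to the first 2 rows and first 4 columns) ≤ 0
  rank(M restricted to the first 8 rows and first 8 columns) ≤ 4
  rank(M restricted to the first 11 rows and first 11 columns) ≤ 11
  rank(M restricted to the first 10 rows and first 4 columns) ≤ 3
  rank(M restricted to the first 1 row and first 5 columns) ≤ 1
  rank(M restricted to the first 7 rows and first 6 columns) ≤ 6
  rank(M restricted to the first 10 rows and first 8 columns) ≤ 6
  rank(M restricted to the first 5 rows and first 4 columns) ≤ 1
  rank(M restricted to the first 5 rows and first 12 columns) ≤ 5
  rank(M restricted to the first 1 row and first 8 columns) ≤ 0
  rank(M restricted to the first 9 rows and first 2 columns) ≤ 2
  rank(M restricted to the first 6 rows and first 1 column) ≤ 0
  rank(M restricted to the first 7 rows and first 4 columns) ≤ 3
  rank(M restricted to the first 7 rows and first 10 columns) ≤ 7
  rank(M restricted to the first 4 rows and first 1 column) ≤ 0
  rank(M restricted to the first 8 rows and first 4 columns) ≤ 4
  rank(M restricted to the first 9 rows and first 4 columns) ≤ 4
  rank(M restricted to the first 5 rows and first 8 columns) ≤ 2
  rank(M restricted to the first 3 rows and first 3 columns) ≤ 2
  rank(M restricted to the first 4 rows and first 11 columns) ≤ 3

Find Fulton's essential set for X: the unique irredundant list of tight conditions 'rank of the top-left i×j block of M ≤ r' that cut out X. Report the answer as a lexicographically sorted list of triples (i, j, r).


Recovering R(i,j) via the rank-extension bound from the 22 conditions:

  0  0  0  0  0  0  0  0  1  1  1  1
  0  0  0  0  1  1  1  1  2  2  2  2
  0  1  1  1  2  2  2  2  3  3  3  3
  0  1  1  1  2  2  2  2  3  3  3  4
  0  1  1  1  2  2  2  2  3  4  4  5
  0  1  2  2  3  3  3  3  4  5  5  6
  1  2  3  3  4  4  4  4  5  6  6  7
  1  2  3  3  4  4  4  4  5  6  7  8
  1  2  3  3  4  5  5  5  6  7  8  9
  1  2  3  3  4  5  6  6  7  8  9  10
  1  2  3  4  5  6  7  7  8  9  10  11
  1  2  3  4  5  6  7  8  9  10  11  12

second differences of R give the permutation w = (9, 5, 2, 12, 10, 3, 1, 11, 6, 7, 4, 8).

Fulton essential set (8 of the 34 Rothe cells):

[(1, 8, 0), (2, 4, 0), (4, 11, 3), (5, 4, 1), (5, 8, 2), (6, 1, 0), (8, 8, 4), (10, 4, 3)]


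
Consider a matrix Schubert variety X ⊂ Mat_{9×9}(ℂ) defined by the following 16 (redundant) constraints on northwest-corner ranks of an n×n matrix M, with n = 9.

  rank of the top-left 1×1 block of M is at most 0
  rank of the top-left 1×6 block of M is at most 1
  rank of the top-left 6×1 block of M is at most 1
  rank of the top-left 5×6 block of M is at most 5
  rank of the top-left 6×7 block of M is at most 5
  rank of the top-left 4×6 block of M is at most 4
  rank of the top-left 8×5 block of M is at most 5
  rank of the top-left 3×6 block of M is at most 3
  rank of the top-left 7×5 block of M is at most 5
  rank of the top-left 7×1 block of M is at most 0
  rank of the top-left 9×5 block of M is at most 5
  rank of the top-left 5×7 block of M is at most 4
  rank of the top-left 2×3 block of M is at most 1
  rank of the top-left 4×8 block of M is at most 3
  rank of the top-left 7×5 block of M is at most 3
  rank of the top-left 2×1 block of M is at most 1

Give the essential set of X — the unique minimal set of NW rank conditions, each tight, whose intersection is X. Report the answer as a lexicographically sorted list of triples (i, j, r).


Reconstructing r_w from the 16 given conditions:

  0, 1, 1, 1, 1, 1, 1, 1, 1
  0, 1, 1, 2, 2, 2, 2, 2, 2
  0, 1, 2, 3, 3, 3, 3, 3, 3
  0, 1, 2, 3, 3, 3, 3, 3, 4
  0, 1, 2, 3, 3, 4, 4, 4, 5
  0, 1, 2, 3, 3, 4, 5, 5, 6
  0, 1, 2, 3, 3, 4, 5, 6, 7
  1, 2, 3, 4, 4, 5, 6, 7, 8
  1, 2, 3, 4, 5, 6, 7, 8, 9

giving w = (2, 4, 3, 9, 6, 7, 8, 1, 5) via Δ²R.

|D(w)|=15, |Ess(w)|=4:

[(2, 3, 1), (4, 8, 3), (7, 1, 0), (7, 5, 3)]
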